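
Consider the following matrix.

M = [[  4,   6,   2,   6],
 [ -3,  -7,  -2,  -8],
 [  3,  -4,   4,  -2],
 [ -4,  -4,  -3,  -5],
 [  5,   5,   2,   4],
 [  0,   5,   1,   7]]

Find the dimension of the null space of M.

1

Row reduce to echelon form.
R2 ← R2 + (3/4)·R1: [0, -5/2, -1/2, -7/2]
R3 ← R3 − (3/4)·R1: [0, -17/2, 5/2, -13/2]
R4 ← R4 + R1: [0, 2, -1, 1]
R5 ← R5 − (5/4)·R1: [0, -5/2, -1/2, -7/2]
R3 ← R3 − (17/5)·R2: [0, 0, 21/5, 27/5]
R4 ← R4 + (4/5)·R2: [0, 0, -7/5, -9/5]
R5 ← R5 − R2: [0, 0, 0, 0]
R6 ← R6 + (2)·R2: [0, 0, 0, 0]
R4 ← R4 + (1/3)·R3: [0, 0, 0, 0]
3 nonzero rows, so rank(M) = 3.
M has 4 columns; by rank–nullity, nullity = 4 − 3 = 1.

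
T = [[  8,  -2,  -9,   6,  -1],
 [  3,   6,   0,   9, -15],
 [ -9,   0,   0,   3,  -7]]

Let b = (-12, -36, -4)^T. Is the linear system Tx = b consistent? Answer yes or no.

yes

Row reduce the augmented matrix [T | b].
R2 ← R2 − (3/8)·R1: [0, 27/4, 27/8, 27/4, -117/8, -63/2]
R3 ← R3 + (9/8)·R1: [0, -9/4, -81/8, 39/4, -65/8, -35/2]
R3 ← R3 + (1/3)·R2: [0, 0, -9, 12, -13, -28]
The echelon form has 3 nonzero rows, and every pivot lies in the first 5 columns, so rank(T) = rank([T|b]) = 3.
The system is consistent.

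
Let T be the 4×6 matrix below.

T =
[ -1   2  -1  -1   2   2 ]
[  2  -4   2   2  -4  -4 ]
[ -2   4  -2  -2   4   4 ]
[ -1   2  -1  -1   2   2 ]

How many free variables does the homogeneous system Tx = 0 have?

Row reduce to echelon form.
R2 ← R2 + (2)·R1: [0, 0, 0, 0, 0, 0]
R3 ← R3 − (2)·R1: [0, 0, 0, 0, 0, 0]
R4 ← R4 − R1: [0, 0, 0, 0, 0, 0]
1 nonzero row, so rank(T) = 1.
T has 6 columns; by rank–nullity, nullity = 6 − 1 = 5.

5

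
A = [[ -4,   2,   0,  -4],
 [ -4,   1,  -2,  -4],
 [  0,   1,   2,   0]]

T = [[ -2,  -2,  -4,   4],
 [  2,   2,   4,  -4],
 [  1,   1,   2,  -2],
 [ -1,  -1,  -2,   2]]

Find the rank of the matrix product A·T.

First compute AT:
[[ 16,  16,  32, -32],
 [ 12,  12,  24, -24],
 [  4,   4,   8,  -8]]
Now row reduce the product.
R2 ← R2 − (3/4)·R1: [0, 0, 0, 0]
R3 ← R3 − (1/4)·R1: [0, 0, 0, 0]
1 nonzero row, so rank(AT) = 1.

1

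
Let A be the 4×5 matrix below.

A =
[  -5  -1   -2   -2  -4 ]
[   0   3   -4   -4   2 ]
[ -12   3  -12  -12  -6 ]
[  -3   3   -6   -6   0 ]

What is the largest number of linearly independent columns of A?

2

Row reduce to echelon form.
R3 ← R3 − (12/5)·R1: [0, 27/5, -36/5, -36/5, 18/5]
R4 ← R4 − (3/5)·R1: [0, 18/5, -24/5, -24/5, 12/5]
R3 ← R3 − (9/5)·R2: [0, 0, 0, 0, 0]
R4 ← R4 − (6/5)·R2: [0, 0, 0, 0, 0]
Echelon form has 2 nonzero rows, so rank(A) = 2.
The rank gives the maximum number of linearly independent columns: 2.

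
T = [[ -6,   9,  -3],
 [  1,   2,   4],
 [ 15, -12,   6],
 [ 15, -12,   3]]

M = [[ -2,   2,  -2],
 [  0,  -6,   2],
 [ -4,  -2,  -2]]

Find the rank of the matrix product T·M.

2

First compute TM:
[[ 24, -60,  36],
 [-18, -18,  -6],
 [-54,  90, -66],
 [-42,  96, -60]]
Now row reduce the product.
R2 ← R2 + (3/4)·R1: [0, -63, 21]
R3 ← R3 + (9/4)·R1: [0, -45, 15]
R4 ← R4 + (7/4)·R1: [0, -9, 3]
R3 ← R3 − (5/7)·R2: [0, 0, 0]
R4 ← R4 − (1/7)·R2: [0, 0, 0]
2 nonzero rows, so rank(TM) = 2.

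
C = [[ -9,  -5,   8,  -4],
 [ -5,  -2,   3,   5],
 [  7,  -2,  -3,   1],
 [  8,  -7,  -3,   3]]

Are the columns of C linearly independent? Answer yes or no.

yes

Row reduce C to echelon form.
R2 ← R2 − (5/9)·R1: [0, 7/9, -13/9, 65/9]
R3 ← R3 + (7/9)·R1: [0, -53/9, 29/9, -19/9]
R4 ← R4 + (8/9)·R1: [0, -103/9, 37/9, -5/9]
R3 ← R3 + (53/7)·R2: [0, 0, -54/7, 368/7]
R4 ← R4 + (103/7)·R2: [0, 0, -120/7, 740/7]
R4 ← R4 − (20/9)·R3: [0, 0, 0, -100/9]
4 pivots among 4 columns.
Every column is a pivot column, so the columns are linearly independent.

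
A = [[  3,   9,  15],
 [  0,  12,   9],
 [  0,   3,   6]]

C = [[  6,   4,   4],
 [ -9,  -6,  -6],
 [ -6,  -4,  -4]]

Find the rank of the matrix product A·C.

First compute AC:
[[-153, -102, -102],
 [-162, -108, -108],
 [-63, -42, -42]]
Now row reduce the product.
R2 ← R2 − (18/17)·R1: [0, 0, 0]
R3 ← R3 − (7/17)·R1: [0, 0, 0]
1 nonzero row, so rank(AC) = 1.

1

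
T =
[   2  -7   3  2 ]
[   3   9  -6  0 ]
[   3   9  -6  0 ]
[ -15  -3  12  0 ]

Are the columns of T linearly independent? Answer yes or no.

no

Row reduce T to echelon form.
R2 ← R2 − (3/2)·R1: [0, 39/2, -21/2, -3]
R3 ← R3 − (3/2)·R1: [0, 39/2, -21/2, -3]
R4 ← R4 + (15/2)·R1: [0, -111/2, 69/2, 15]
R3 ← R3 − R2: [0, 0, 0, 0]
R4 ← R4 + (37/13)·R2: [0, 0, 60/13, 84/13]
Swap R3 ↔ R4
3 pivots among 4 columns.
Only 3 < 4 pivot columns, so the columns are linearly dependent.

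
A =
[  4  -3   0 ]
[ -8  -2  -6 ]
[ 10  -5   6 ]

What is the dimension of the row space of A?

3

Row reduce to echelon form.
R2 ← R2 + (2)·R1: [0, -8, -6]
R3 ← R3 − (5/2)·R1: [0, 5/2, 6]
R3 ← R3 + (5/16)·R2: [0, 0, 33/8]
Echelon form has 3 nonzero rows, so rank(A) = 3.
The row space has dimension equal to the rank: 3.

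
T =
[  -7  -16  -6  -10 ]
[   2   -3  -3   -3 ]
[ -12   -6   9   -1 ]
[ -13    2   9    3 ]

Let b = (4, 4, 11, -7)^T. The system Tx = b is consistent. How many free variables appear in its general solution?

Row reduce the augmented matrix [T | b].
R2 ← R2 + (2/7)·R1: [0, -53/7, -33/7, -41/7, 36/7]
R3 ← R3 − (12/7)·R1: [0, 150/7, 135/7, 113/7, 29/7]
R4 ← R4 − (13/7)·R1: [0, 222/7, 141/7, 151/7, -101/7]
R3 ← R3 + (150/53)·R2: [0, 0, 315/53, -23/53, 991/53]
R4 ← R4 + (222/53)·R2: [0, 0, 21/53, -157/53, 377/53]
R4 ← R4 − (1/15)·R3: [0, 0, 0, -44/15, 88/15]
The echelon form has 4 nonzero rows, and every pivot lies in the first 4 columns, so rank(T) = rank([T|b]) = 4.
The system is consistent.
Free variables = (unknowns) − (rank) = 4 − 4 = 0.

0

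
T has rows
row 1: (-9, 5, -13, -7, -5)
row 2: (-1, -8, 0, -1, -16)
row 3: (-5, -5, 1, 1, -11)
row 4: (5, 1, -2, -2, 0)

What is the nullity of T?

1

Row reduce to echelon form.
R2 ← R2 − (1/9)·R1: [0, -77/9, 13/9, -2/9, -139/9]
R3 ← R3 − (5/9)·R1: [0, -70/9, 74/9, 44/9, -74/9]
R4 ← R4 + (5/9)·R1: [0, 34/9, -83/9, -53/9, -25/9]
R3 ← R3 − (10/11)·R2: [0, 0, 76/11, 56/11, 64/11]
R4 ← R4 + (34/77)·R2: [0, 0, -661/77, -461/77, -739/77]
R4 ← R4 + (661/532)·R3: [0, 0, 0, 45/133, -45/19]
4 nonzero rows, so rank(T) = 4.
T has 5 columns; by rank–nullity, nullity = 5 − 4 = 1.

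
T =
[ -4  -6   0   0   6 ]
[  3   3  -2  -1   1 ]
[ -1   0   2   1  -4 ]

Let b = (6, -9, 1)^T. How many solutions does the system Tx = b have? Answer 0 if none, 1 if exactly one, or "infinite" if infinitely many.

Row reduce the augmented matrix [T | b].
R2 ← R2 + (3/4)·R1: [0, -3/2, -2, -1, 11/2, -9/2]
R3 ← R3 − (1/4)·R1: [0, 3/2, 2, 1, -11/2, -1/2]
R3 ← R3 + R2: [0, 0, 0, 0, 0, -5]
The echelon form has 3 nonzero rows; the last pivot sits in the augmented column, so rank(T) = 2 but rank([T|b]) = 3.
Since the ranks differ, the system is inconsistent.
It has no solutions.

0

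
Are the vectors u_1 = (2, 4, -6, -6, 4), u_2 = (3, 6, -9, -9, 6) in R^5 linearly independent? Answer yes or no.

Form the matrix with these vectors as rows and row reduce.
R2 ← R2 − (3/2)·R1: [0, 0, 0, 0, 0]
1 nonzero row, so the 2 vectors span a space of dimension 1.
Since 1 < 2, the vectors are linearly dependent.

no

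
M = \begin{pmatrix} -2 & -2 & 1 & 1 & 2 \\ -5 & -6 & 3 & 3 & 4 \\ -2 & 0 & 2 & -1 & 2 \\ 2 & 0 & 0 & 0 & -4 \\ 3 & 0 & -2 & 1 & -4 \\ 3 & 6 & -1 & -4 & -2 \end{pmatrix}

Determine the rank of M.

Row reduce to echelon form.
R2 ← R2 − (5/2)·R1: [0, -1, 1/2, 1/2, -1]
R3 ← R3 − R1: [0, 2, 1, -2, 0]
R4 ← R4 + R1: [0, -2, 1, 1, -2]
R5 ← R5 + (3/2)·R1: [0, -3, -1/2, 5/2, -1]
R6 ← R6 + (3/2)·R1: [0, 3, 1/2, -5/2, 1]
R3 ← R3 + (2)·R2: [0, 0, 2, -1, -2]
R4 ← R4 − (2)·R2: [0, 0, 0, 0, 0]
R5 ← R5 − (3)·R2: [0, 0, -2, 1, 2]
R6 ← R6 + (3)·R2: [0, 0, 2, -1, -2]
R5 ← R5 + R3: [0, 0, 0, 0, 0]
R6 ← R6 − R3: [0, 0, 0, 0, 0]
Echelon form has 3 nonzero rows, so rank(M) = 3.

3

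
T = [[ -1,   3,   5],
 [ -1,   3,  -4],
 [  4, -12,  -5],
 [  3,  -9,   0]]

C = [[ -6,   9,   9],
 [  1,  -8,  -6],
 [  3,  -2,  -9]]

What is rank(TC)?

First compute TC:
[[ 24, -43, -72],
 [ -3, -25,   9],
 [-51, 142, 153],
 [-27,  99,  81]]
Now row reduce the product.
R2 ← R2 + (1/8)·R1: [0, -243/8, 0]
R3 ← R3 + (17/8)·R1: [0, 405/8, 0]
R4 ← R4 + (9/8)·R1: [0, 405/8, 0]
R3 ← R3 + (5/3)·R2: [0, 0, 0]
R4 ← R4 + (5/3)·R2: [0, 0, 0]
2 nonzero rows, so rank(TC) = 2.

2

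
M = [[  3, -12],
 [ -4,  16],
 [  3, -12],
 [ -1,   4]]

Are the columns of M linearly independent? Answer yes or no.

no

Row reduce M to echelon form.
R2 ← R2 + (4/3)·R1: [0, 0]
R3 ← R3 − R1: [0, 0]
R4 ← R4 + (1/3)·R1: [0, 0]
1 pivot among 2 columns.
Only 1 < 2 pivot columns, so the columns are linearly dependent.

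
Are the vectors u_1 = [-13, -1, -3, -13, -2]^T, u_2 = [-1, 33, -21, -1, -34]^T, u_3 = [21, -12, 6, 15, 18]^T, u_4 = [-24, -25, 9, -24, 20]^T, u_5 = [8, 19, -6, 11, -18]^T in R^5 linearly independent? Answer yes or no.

no

Form the matrix with these vectors as rows and row reduce.
R2 ← R2 − (1/13)·R1: [0, 430/13, -270/13, 0, -440/13]
R3 ← R3 + (21/13)·R1: [0, -177/13, 15/13, -6, 192/13]
R4 ← R4 − (24/13)·R1: [0, -301/13, 189/13, 0, 308/13]
R5 ← R5 + (8/13)·R1: [0, 239/13, -102/13, 3, -250/13]
R3 ← R3 + (177/430)·R2: [0, 0, -318/43, -6, 36/43]
R4 ← R4 + (7/10)·R2: [0, 0, 0, 0, 0]
R5 ← R5 − (239/430)·R2: [0, 0, 159/43, 3, -18/43]
R5 ← R5 + (1/2)·R3: [0, 0, 0, 0, 0]
3 nonzero rows, so the 5 vectors span a space of dimension 3.
Since 3 < 5, the vectors are linearly dependent.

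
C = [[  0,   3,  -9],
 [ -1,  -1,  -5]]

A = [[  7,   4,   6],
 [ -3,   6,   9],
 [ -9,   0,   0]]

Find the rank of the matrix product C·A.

2

First compute CA:
[[ 72,  18,  27],
 [ 41, -10, -15]]
Now row reduce the product.
R2 ← R2 − (41/72)·R1: [0, -81/4, -243/8]
2 nonzero rows, so rank(CA) = 2.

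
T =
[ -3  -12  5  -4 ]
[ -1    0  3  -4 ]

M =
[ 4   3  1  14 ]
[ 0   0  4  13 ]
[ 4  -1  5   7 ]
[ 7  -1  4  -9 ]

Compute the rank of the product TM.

First compute TM:
[[-20, -10, -42, -127],
 [-20,  -2,  -2,  43]]
Now row reduce the product.
R2 ← R2 − R1: [0, 8, 40, 170]
2 nonzero rows, so rank(TM) = 2.

2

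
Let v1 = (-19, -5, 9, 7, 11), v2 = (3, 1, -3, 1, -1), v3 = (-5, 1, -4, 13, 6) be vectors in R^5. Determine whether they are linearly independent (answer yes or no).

yes

Form the matrix with these vectors as rows and row reduce.
R2 ← R2 + (3/19)·R1: [0, 4/19, -30/19, 40/19, 14/19]
R3 ← R3 − (5/19)·R1: [0, 44/19, -121/19, 212/19, 59/19]
R3 ← R3 − (11)·R2: [0, 0, 11, -12, -5]
3 nonzero rows, so the 3 vectors span a space of dimension 3.
Since 3 = 3, the vectors are linearly independent.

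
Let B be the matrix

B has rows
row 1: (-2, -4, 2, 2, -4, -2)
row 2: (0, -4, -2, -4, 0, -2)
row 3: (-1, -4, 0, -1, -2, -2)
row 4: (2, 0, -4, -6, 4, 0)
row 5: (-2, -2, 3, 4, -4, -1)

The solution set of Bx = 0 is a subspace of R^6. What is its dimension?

4

Row reduce to echelon form.
R3 ← R3 − (1/2)·R1: [0, -2, -1, -2, 0, -1]
R4 ← R4 + R1: [0, -4, -2, -4, 0, -2]
R5 ← R5 − R1: [0, 2, 1, 2, 0, 1]
R3 ← R3 − (1/2)·R2: [0, 0, 0, 0, 0, 0]
R4 ← R4 − R2: [0, 0, 0, 0, 0, 0]
R5 ← R5 + (1/2)·R2: [0, 0, 0, 0, 0, 0]
2 nonzero rows, so rank(B) = 2.
B has 6 columns; by rank–nullity, nullity = 6 − 2 = 4.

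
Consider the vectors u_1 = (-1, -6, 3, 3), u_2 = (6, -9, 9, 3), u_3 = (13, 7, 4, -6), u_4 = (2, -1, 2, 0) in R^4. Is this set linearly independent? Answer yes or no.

no

Form the matrix with these vectors as rows and row reduce.
R2 ← R2 + (6)·R1: [0, -45, 27, 21]
R3 ← R3 + (13)·R1: [0, -71, 43, 33]
R4 ← R4 + (2)·R1: [0, -13, 8, 6]
R3 ← R3 − (71/45)·R2: [0, 0, 2/5, -2/15]
R4 ← R4 − (13/45)·R2: [0, 0, 1/5, -1/15]
R4 ← R4 − (1/2)·R3: [0, 0, 0, 0]
3 nonzero rows, so the 4 vectors span a space of dimension 3.
Since 3 < 4, the vectors are linearly dependent.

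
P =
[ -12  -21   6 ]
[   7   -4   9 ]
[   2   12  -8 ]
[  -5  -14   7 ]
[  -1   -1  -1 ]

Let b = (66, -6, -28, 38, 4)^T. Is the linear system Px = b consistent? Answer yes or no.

Row reduce the augmented matrix [P | b].
R2 ← R2 + (7/12)·R1: [0, -65/4, 25/2, 65/2]
R3 ← R3 + (1/6)·R1: [0, 17/2, -7, -17]
R4 ← R4 − (5/12)·R1: [0, -21/4, 9/2, 21/2]
R5 ← R5 − (1/12)·R1: [0, 3/4, -3/2, -3/2]
R3 ← R3 + (34/65)·R2: [0, 0, -6/13, 0]
R4 ← R4 − (21/65)·R2: [0, 0, 6/13, 0]
R5 ← R5 + (3/65)·R2: [0, 0, -12/13, 0]
R4 ← R4 + R3: [0, 0, 0, 0]
R5 ← R5 − (2)·R3: [0, 0, 0, 0]
The echelon form has 3 nonzero rows, and every pivot lies in the first 3 columns, so rank(P) = rank([P|b]) = 3.
The system is consistent.

yes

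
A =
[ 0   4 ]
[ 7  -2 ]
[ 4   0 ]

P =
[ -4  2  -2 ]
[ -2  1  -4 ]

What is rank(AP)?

2

First compute AP:
[[ -8,   4, -16],
 [-24,  12,  -6],
 [-16,   8,  -8]]
Now row reduce the product.
R2 ← R2 − (3)·R1: [0, 0, 42]
R3 ← R3 − (2)·R1: [0, 0, 24]
R3 ← R3 − (4/7)·R2: [0, 0, 0]
2 nonzero rows, so rank(AP) = 2.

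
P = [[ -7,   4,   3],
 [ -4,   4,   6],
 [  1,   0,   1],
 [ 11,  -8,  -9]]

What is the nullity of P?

1

Row reduce to echelon form.
R2 ← R2 − (4/7)·R1: [0, 12/7, 30/7]
R3 ← R3 + (1/7)·R1: [0, 4/7, 10/7]
R4 ← R4 + (11/7)·R1: [0, -12/7, -30/7]
R3 ← R3 − (1/3)·R2: [0, 0, 0]
R4 ← R4 + R2: [0, 0, 0]
2 nonzero rows, so rank(P) = 2.
P has 3 columns; by rank–nullity, nullity = 3 − 2 = 1.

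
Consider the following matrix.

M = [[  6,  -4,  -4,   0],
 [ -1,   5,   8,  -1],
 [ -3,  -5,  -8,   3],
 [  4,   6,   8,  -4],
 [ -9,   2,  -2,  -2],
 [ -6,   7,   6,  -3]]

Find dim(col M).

4

Row reduce to echelon form.
R2 ← R2 + (1/6)·R1: [0, 13/3, 22/3, -1]
R3 ← R3 + (1/2)·R1: [0, -7, -10, 3]
R4 ← R4 − (2/3)·R1: [0, 26/3, 32/3, -4]
R5 ← R5 + (3/2)·R1: [0, -4, -8, -2]
R6 ← R6 + R1: [0, 3, 2, -3]
R3 ← R3 + (21/13)·R2: [0, 0, 24/13, 18/13]
R4 ← R4 − (2)·R2: [0, 0, -4, -2]
R5 ← R5 + (12/13)·R2: [0, 0, -16/13, -38/13]
R6 ← R6 − (9/13)·R2: [0, 0, -40/13, -30/13]
R4 ← R4 + (13/6)·R3: [0, 0, 0, 1]
R5 ← R5 + (2/3)·R3: [0, 0, 0, -2]
R6 ← R6 + (5/3)·R3: [0, 0, 0, 0]
R5 ← R5 + (2)·R4: [0, 0, 0, 0]
Echelon form has 4 nonzero rows, so rank(M) = 4.
The column space has dimension equal to the rank: 4.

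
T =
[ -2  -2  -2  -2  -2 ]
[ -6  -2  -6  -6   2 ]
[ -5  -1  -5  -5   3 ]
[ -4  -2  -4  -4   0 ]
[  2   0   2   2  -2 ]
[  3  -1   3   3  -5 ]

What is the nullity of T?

3

Row reduce to echelon form.
R2 ← R2 − (3)·R1: [0, 4, 0, 0, 8]
R3 ← R3 − (5/2)·R1: [0, 4, 0, 0, 8]
R4 ← R4 − (2)·R1: [0, 2, 0, 0, 4]
R5 ← R5 + R1: [0, -2, 0, 0, -4]
R6 ← R6 + (3/2)·R1: [0, -4, 0, 0, -8]
R3 ← R3 − R2: [0, 0, 0, 0, 0]
R4 ← R4 − (1/2)·R2: [0, 0, 0, 0, 0]
R5 ← R5 + (1/2)·R2: [0, 0, 0, 0, 0]
R6 ← R6 + R2: [0, 0, 0, 0, 0]
2 nonzero rows, so rank(T) = 2.
T has 5 columns; by rank–nullity, nullity = 5 − 2 = 3.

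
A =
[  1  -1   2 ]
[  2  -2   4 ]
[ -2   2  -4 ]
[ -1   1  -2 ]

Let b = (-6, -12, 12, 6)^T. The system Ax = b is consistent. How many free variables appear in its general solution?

Row reduce the augmented matrix [A | b].
R2 ← R2 − (2)·R1: [0, 0, 0, 0]
R3 ← R3 + (2)·R1: [0, 0, 0, 0]
R4 ← R4 + R1: [0, 0, 0, 0]
The echelon form has 1 nonzero rows, and every pivot lies in the first 3 columns, so rank(A) = rank([A|b]) = 1.
The system is consistent.
Free variables = (unknowns) − (rank) = 3 − 1 = 2.

2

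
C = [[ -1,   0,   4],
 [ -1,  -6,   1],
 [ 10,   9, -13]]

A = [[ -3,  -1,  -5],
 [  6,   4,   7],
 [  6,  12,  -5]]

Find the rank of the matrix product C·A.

2

First compute CA:
[[ 27,  49, -15],
 [-27, -11, -42],
 [-54, -130,  78]]
Now row reduce the product.
R2 ← R2 + R1: [0, 38, -57]
R3 ← R3 + (2)·R1: [0, -32, 48]
R3 ← R3 + (16/19)·R2: [0, 0, 0]
2 nonzero rows, so rank(CA) = 2.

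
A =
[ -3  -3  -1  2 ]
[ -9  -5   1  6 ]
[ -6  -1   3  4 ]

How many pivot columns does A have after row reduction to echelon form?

2

Row reduce to echelon form.
R2 ← R2 − (3)·R1: [0, 4, 4, 0]
R3 ← R3 − (2)·R1: [0, 5, 5, 0]
R3 ← R3 − (5/4)·R2: [0, 0, 0, 0]
Echelon form has 2 nonzero rows, so rank(A) = 2.
Each nonzero row contributes one pivot column: 2 pivot columns.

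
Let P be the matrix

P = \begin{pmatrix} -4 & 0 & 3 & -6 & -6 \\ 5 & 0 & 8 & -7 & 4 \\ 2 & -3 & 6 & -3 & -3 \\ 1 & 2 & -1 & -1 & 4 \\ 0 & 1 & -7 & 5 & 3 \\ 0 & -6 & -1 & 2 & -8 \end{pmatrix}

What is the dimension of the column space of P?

Row reduce to echelon form.
R2 ← R2 + (5/4)·R1: [0, 0, 47/4, -29/2, -7/2]
R3 ← R3 + (1/2)·R1: [0, -3, 15/2, -6, -6]
R4 ← R4 + (1/4)·R1: [0, 2, -1/4, -5/2, 5/2]
Swap R2 ↔ R3
R4 ← R4 + (2/3)·R2: [0, 0, 19/4, -13/2, -3/2]
R5 ← R5 + (1/3)·R2: [0, 0, -9/2, 3, 1]
R6 ← R6 − (2)·R2: [0, 0, -16, 14, 4]
R4 ← R4 − (19/47)·R3: [0, 0, 0, -30/47, -4/47]
R5 ← R5 + (18/47)·R3: [0, 0, 0, -120/47, -16/47]
R6 ← R6 + (64/47)·R3: [0, 0, 0, -270/47, -36/47]
R5 ← R5 − (4)·R4: [0, 0, 0, 0, 0]
R6 ← R6 − (9)·R4: [0, 0, 0, 0, 0]
Echelon form has 4 nonzero rows, so rank(P) = 4.
The column space has dimension equal to the rank: 4.

4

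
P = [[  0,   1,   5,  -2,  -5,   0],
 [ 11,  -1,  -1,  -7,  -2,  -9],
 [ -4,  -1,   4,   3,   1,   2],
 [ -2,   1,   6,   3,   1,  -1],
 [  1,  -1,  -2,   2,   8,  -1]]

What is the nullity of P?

Row reduce to echelon form.
Swap R1 ↔ R2
R3 ← R3 + (4/11)·R1: [0, -15/11, 40/11, 5/11, 3/11, -14/11]
R4 ← R4 + (2/11)·R1: [0, 9/11, 64/11, 19/11, 7/11, -29/11]
R5 ← R5 − (1/11)·R1: [0, -10/11, -21/11, 29/11, 90/11, -2/11]
R3 ← R3 + (15/11)·R2: [0, 0, 115/11, -25/11, -72/11, -14/11]
R4 ← R4 − (9/11)·R2: [0, 0, 19/11, 37/11, 52/11, -29/11]
R5 ← R5 + (10/11)·R2: [0, 0, 29/11, 9/11, 40/11, -2/11]
R4 ← R4 − (19/115)·R3: [0, 0, 0, 86/23, 668/115, -279/115]
R5 ← R5 − (29/115)·R3: [0, 0, 0, 32/23, 608/115, 16/115]
R5 ← R5 − (16/43)·R4: [0, 0, 0, 0, 672/215, 224/215]
5 nonzero rows, so rank(P) = 5.
P has 6 columns; by rank–nullity, nullity = 6 − 5 = 1.

1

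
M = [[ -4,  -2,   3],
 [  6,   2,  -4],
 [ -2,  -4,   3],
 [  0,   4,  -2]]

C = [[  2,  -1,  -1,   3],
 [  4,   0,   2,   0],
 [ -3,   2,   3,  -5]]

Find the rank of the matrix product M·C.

First compute MC:
[[-25,  10,   9, -27],
 [ 32, -14, -14,  38],
 [-29,   8,   3, -21],
 [ 22,  -4,   2,  10]]
Now row reduce the product.
R2 ← R2 + (32/25)·R1: [0, -6/5, -62/25, 86/25]
R3 ← R3 − (29/25)·R1: [0, -18/5, -186/25, 258/25]
R4 ← R4 + (22/25)·R1: [0, 24/5, 248/25, -344/25]
R3 ← R3 − (3)·R2: [0, 0, 0, 0]
R4 ← R4 + (4)·R2: [0, 0, 0, 0]
2 nonzero rows, so rank(MC) = 2.

2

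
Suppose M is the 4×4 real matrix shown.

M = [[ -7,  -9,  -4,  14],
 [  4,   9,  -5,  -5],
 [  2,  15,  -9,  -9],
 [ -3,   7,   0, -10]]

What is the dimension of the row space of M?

3

Row reduce to echelon form.
R2 ← R2 + (4/7)·R1: [0, 27/7, -51/7, 3]
R3 ← R3 + (2/7)·R1: [0, 87/7, -71/7, -5]
R4 ← R4 − (3/7)·R1: [0, 76/7, 12/7, -16]
R3 ← R3 − (29/9)·R2: [0, 0, 40/3, -44/3]
R4 ← R4 − (76/27)·R2: [0, 0, 200/9, -220/9]
R4 ← R4 − (5/3)·R3: [0, 0, 0, 0]
Echelon form has 3 nonzero rows, so rank(M) = 3.
The row space has dimension equal to the rank: 3.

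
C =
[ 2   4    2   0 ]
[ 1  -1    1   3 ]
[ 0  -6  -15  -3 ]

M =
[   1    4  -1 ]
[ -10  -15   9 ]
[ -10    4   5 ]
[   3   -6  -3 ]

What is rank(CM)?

3

First compute CM:
[[-58, -44,  44],
 [ 10,   5, -14],
 [201,  48, -120]]
Now row reduce the product.
R2 ← R2 + (5/29)·R1: [0, -75/29, -186/29]
R3 ← R3 + (201/58)·R1: [0, -3030/29, 942/29]
R3 ← R3 − (202/5)·R2: [0, 0, 1458/5]
3 nonzero rows, so rank(CM) = 3.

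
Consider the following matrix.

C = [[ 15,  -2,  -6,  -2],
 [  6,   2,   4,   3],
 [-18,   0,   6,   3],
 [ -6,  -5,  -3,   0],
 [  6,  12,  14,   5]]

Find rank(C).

3

Row reduce to echelon form.
R2 ← R2 − (2/5)·R1: [0, 14/5, 32/5, 19/5]
R3 ← R3 + (6/5)·R1: [0, -12/5, -6/5, 3/5]
R4 ← R4 + (2/5)·R1: [0, -29/5, -27/5, -4/5]
R5 ← R5 − (2/5)·R1: [0, 64/5, 82/5, 29/5]
R3 ← R3 + (6/7)·R2: [0, 0, 30/7, 27/7]
R4 ← R4 + (29/14)·R2: [0, 0, 55/7, 99/14]
R5 ← R5 − (32/7)·R2: [0, 0, -90/7, -81/7]
R4 ← R4 − (11/6)·R3: [0, 0, 0, 0]
R5 ← R5 + (3)·R3: [0, 0, 0, 0]
Echelon form has 3 nonzero rows, so rank(C) = 3.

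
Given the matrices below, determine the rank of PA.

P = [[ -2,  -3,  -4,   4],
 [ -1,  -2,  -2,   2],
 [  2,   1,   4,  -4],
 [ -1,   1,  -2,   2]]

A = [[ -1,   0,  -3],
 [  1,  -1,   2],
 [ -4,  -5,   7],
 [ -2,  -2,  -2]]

First compute PA:
[[  7,  15, -36],
 [  3,   8, -19],
 [ -9, -13,  32],
 [  6,   5, -13]]
Now row reduce the product.
R2 ← R2 − (3/7)·R1: [0, 11/7, -25/7]
R3 ← R3 + (9/7)·R1: [0, 44/7, -100/7]
R4 ← R4 − (6/7)·R1: [0, -55/7, 125/7]
R3 ← R3 − (4)·R2: [0, 0, 0]
R4 ← R4 + (5)·R2: [0, 0, 0]
2 nonzero rows, so rank(PA) = 2.

2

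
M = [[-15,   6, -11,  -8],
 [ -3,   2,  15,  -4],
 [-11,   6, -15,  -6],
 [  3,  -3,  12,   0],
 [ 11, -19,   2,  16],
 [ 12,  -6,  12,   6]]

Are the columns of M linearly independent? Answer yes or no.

Row reduce M to echelon form.
R2 ← R2 − (1/5)·R1: [0, 4/5, 86/5, -12/5]
R3 ← R3 − (11/15)·R1: [0, 8/5, -104/15, -2/15]
R4 ← R4 + (1/5)·R1: [0, -9/5, 49/5, -8/5]
R5 ← R5 + (11/15)·R1: [0, -73/5, -91/15, 152/15]
R6 ← R6 + (4/5)·R1: [0, -6/5, 16/5, -2/5]
R3 ← R3 − (2)·R2: [0, 0, -124/3, 14/3]
R4 ← R4 + (9/4)·R2: [0, 0, 97/2, -7]
R5 ← R5 + (73/4)·R2: [0, 0, 1847/6, -101/3]
R6 ← R6 + (3/2)·R2: [0, 0, 29, -4]
R4 ← R4 + (291/248)·R3: [0, 0, 0, -189/124]
R5 ← R5 + (1847/248)·R3: [0, 0, 0, 135/124]
R6 ← R6 + (87/124)·R3: [0, 0, 0, -45/62]
R5 ← R5 + (5/7)·R4: [0, 0, 0, 0]
R6 ← R6 − (10/21)·R4: [0, 0, 0, 0]
4 pivots among 4 columns.
Every column is a pivot column, so the columns are linearly independent.

yes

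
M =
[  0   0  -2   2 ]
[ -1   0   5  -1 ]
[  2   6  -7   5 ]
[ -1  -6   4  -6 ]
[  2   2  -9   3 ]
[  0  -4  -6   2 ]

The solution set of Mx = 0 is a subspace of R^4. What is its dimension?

1

Row reduce to echelon form.
Swap R1 ↔ R2
R3 ← R3 + (2)·R1: [0, 6, 3, 3]
R4 ← R4 − R1: [0, -6, -1, -5]
R5 ← R5 + (2)·R1: [0, 2, 1, 1]
Swap R2 ↔ R3
R4 ← R4 + R2: [0, 0, 2, -2]
R5 ← R5 − (1/3)·R2: [0, 0, 0, 0]
R6 ← R6 + (2/3)·R2: [0, 0, -4, 4]
R4 ← R4 + R3: [0, 0, 0, 0]
R6 ← R6 − (2)·R3: [0, 0, 0, 0]
3 nonzero rows, so rank(M) = 3.
M has 4 columns; by rank–nullity, nullity = 4 − 3 = 1.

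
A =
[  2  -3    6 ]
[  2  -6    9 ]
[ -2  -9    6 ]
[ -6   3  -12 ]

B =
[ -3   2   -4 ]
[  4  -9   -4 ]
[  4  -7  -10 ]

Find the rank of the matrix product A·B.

First compute AB:
[[  6, -11, -56],
 [  6,  -5, -74],
 [ -6,  35, -16],
 [-18,  45, 132]]
Now row reduce the product.
R2 ← R2 − R1: [0, 6, -18]
R3 ← R3 + R1: [0, 24, -72]
R4 ← R4 + (3)·R1: [0, 12, -36]
R3 ← R3 − (4)·R2: [0, 0, 0]
R4 ← R4 − (2)·R2: [0, 0, 0]
2 nonzero rows, so rank(AB) = 2.

2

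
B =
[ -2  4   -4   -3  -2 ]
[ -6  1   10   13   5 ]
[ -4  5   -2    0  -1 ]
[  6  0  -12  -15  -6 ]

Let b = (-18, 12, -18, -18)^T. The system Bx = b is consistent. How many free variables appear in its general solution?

3

Row reduce the augmented matrix [B | b].
R2 ← R2 − (3)·R1: [0, -11, 22, 22, 11, 66]
R3 ← R3 − (2)·R1: [0, -3, 6, 6, 3, 18]
R4 ← R4 + (3)·R1: [0, 12, -24, -24, -12, -72]
R3 ← R3 − (3/11)·R2: [0, 0, 0, 0, 0, 0]
R4 ← R4 + (12/11)·R2: [0, 0, 0, 0, 0, 0]
The echelon form has 2 nonzero rows, and every pivot lies in the first 5 columns, so rank(B) = rank([B|b]) = 2.
The system is consistent.
Free variables = (unknowns) − (rank) = 5 − 2 = 3.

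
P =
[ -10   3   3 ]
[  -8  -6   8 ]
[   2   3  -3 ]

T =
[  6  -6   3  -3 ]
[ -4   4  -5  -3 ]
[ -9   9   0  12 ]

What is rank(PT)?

First compute PT:
[[-99,  99, -45,  57],
 [-96,  96,   6, 138],
 [ 27, -27,  -9, -51]]
Now row reduce the product.
R2 ← R2 − (32/33)·R1: [0, 0, 546/11, 910/11]
R3 ← R3 + (3/11)·R1: [0, 0, -234/11, -390/11]
R3 ← R3 + (3/7)·R2: [0, 0, 0, 0]
2 nonzero rows, so rank(PT) = 2.

2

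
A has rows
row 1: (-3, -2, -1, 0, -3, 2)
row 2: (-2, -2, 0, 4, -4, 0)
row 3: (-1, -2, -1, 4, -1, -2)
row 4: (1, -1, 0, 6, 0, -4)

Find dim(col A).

Row reduce to echelon form.
R2 ← R2 − (2/3)·R1: [0, -2/3, 2/3, 4, -2, -4/3]
R3 ← R3 − (1/3)·R1: [0, -4/3, -2/3, 4, 0, -8/3]
R4 ← R4 + (1/3)·R1: [0, -5/3, -1/3, 6, -1, -10/3]
R3 ← R3 − (2)·R2: [0, 0, -2, -4, 4, 0]
R4 ← R4 − (5/2)·R2: [0, 0, -2, -4, 4, 0]
R4 ← R4 − R3: [0, 0, 0, 0, 0, 0]
Echelon form has 3 nonzero rows, so rank(A) = 3.
The column space has dimension equal to the rank: 3.

3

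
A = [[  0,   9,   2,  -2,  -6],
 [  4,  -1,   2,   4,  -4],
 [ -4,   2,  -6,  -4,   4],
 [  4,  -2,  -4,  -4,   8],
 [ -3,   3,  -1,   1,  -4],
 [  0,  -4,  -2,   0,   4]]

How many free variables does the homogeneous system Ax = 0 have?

1

Row reduce to echelon form.
Swap R1 ↔ R2
R3 ← R3 + R1: [0, 1, -4, 0, 0]
R4 ← R4 − R1: [0, -1, -6, -8, 12]
R5 ← R5 + (3/4)·R1: [0, 9/4, 1/2, 4, -7]
R3 ← R3 − (1/9)·R2: [0, 0, -38/9, 2/9, 2/3]
R4 ← R4 + (1/9)·R2: [0, 0, -52/9, -74/9, 34/3]
R5 ← R5 − (1/4)·R2: [0, 0, 0, 9/2, -11/2]
R6 ← R6 + (4/9)·R2: [0, 0, -10/9, -8/9, 4/3]
R4 ← R4 − (26/19)·R3: [0, 0, 0, -162/19, 198/19]
R6 ← R6 − (5/19)·R3: [0, 0, 0, -18/19, 22/19]
R5 ← R5 + (19/36)·R4: [0, 0, 0, 0, 0]
R6 ← R6 − (1/9)·R4: [0, 0, 0, 0, 0]
4 nonzero rows, so rank(A) = 4.
A has 5 columns; by rank–nullity, nullity = 5 − 4 = 1.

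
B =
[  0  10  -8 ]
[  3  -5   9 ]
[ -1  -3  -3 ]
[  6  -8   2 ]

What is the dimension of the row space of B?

Row reduce to echelon form.
Swap R1 ↔ R2
R3 ← R3 + (1/3)·R1: [0, -14/3, 0]
R4 ← R4 − (2)·R1: [0, 2, -16]
R3 ← R3 + (7/15)·R2: [0, 0, -56/15]
R4 ← R4 − (1/5)·R2: [0, 0, -72/5]
R4 ← R4 − (27/7)·R3: [0, 0, 0]
Echelon form has 3 nonzero rows, so rank(B) = 3.
The row space has dimension equal to the rank: 3.

3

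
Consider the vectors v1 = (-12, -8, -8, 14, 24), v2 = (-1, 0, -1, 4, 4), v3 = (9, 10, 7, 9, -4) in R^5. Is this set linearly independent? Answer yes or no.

yes

Form the matrix with these vectors as rows and row reduce.
R2 ← R2 − (1/12)·R1: [0, 2/3, -1/3, 17/6, 2]
R3 ← R3 + (3/4)·R1: [0, 4, 1, 39/2, 14]
R3 ← R3 − (6)·R2: [0, 0, 3, 5/2, 2]
3 nonzero rows, so the 3 vectors span a space of dimension 3.
Since 3 = 3, the vectors are linearly independent.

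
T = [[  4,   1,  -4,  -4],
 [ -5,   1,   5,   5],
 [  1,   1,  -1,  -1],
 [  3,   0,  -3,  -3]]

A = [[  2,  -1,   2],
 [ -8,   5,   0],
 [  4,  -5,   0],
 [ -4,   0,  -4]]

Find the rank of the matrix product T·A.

2

First compute TA:
[[  0,  21,  24],
 [-18, -15, -30],
 [ -6,   9,   6],
 [  6,  12,  18]]
Now row reduce the product.
Swap R1 ↔ R2
R3 ← R3 − (1/3)·R1: [0, 14, 16]
R4 ← R4 + (1/3)·R1: [0, 7, 8]
R3 ← R3 − (2/3)·R2: [0, 0, 0]
R4 ← R4 − (1/3)·R2: [0, 0, 0]
2 nonzero rows, so rank(TA) = 2.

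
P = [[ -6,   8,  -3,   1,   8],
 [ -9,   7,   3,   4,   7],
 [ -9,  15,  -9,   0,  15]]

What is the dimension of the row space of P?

2

Row reduce to echelon form.
R2 ← R2 − (3/2)·R1: [0, -5, 15/2, 5/2, -5]
R3 ← R3 − (3/2)·R1: [0, 3, -9/2, -3/2, 3]
R3 ← R3 + (3/5)·R2: [0, 0, 0, 0, 0]
Echelon form has 2 nonzero rows, so rank(P) = 2.
The row space has dimension equal to the rank: 2.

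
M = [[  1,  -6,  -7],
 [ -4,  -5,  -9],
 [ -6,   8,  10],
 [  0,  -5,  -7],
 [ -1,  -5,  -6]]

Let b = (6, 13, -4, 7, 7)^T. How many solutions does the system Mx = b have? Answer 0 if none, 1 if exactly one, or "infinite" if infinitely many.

1

Row reduce the augmented matrix [M | b].
R2 ← R2 + (4)·R1: [0, -29, -37, 37]
R3 ← R3 + (6)·R1: [0, -28, -32, 32]
R5 ← R5 + R1: [0, -11, -13, 13]
R3 ← R3 − (28/29)·R2: [0, 0, 108/29, -108/29]
R4 ← R4 − (5/29)·R2: [0, 0, -18/29, 18/29]
R5 ← R5 − (11/29)·R2: [0, 0, 30/29, -30/29]
R4 ← R4 + (1/6)·R3: [0, 0, 0, 0]
R5 ← R5 − (5/18)·R3: [0, 0, 0, 0]
The echelon form has 3 nonzero rows, and every pivot lies in the first 3 columns, so rank(M) = rank([M|b]) = 3.
The system is consistent.
rank = 3 = number of unknowns, so the solution is unique.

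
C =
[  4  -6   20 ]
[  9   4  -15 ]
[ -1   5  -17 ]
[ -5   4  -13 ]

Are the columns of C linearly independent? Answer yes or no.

Row reduce C to echelon form.
R2 ← R2 − (9/4)·R1: [0, 35/2, -60]
R3 ← R3 + (1/4)·R1: [0, 7/2, -12]
R4 ← R4 + (5/4)·R1: [0, -7/2, 12]
R3 ← R3 − (1/5)·R2: [0, 0, 0]
R4 ← R4 + (1/5)·R2: [0, 0, 0]
2 pivots among 3 columns.
Only 2 < 3 pivot columns, so the columns are linearly dependent.

no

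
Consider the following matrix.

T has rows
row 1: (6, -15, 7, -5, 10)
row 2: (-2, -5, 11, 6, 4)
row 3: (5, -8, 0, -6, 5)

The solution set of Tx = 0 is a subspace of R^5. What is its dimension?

2

Row reduce to echelon form.
R2 ← R2 + (1/3)·R1: [0, -10, 40/3, 13/3, 22/3]
R3 ← R3 − (5/6)·R1: [0, 9/2, -35/6, -11/6, -10/3]
R3 ← R3 + (9/20)·R2: [0, 0, 1/6, 7/60, -1/30]
3 nonzero rows, so rank(T) = 3.
T has 5 columns; by rank–nullity, nullity = 5 − 3 = 2.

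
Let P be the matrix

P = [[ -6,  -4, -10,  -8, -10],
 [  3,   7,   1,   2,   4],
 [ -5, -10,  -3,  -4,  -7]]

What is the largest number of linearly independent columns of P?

2

Row reduce to echelon form.
R2 ← R2 + (1/2)·R1: [0, 5, -4, -2, -1]
R3 ← R3 − (5/6)·R1: [0, -20/3, 16/3, 8/3, 4/3]
R3 ← R3 + (4/3)·R2: [0, 0, 0, 0, 0]
Echelon form has 2 nonzero rows, so rank(P) = 2.
The rank gives the maximum number of linearly independent columns: 2.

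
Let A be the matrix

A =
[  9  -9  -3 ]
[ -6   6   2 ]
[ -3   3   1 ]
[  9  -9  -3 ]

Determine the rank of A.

Row reduce to echelon form.
R2 ← R2 + (2/3)·R1: [0, 0, 0]
R3 ← R3 + (1/3)·R1: [0, 0, 0]
R4 ← R4 − R1: [0, 0, 0]
Echelon form has 1 nonzero row, so rank(A) = 1.

1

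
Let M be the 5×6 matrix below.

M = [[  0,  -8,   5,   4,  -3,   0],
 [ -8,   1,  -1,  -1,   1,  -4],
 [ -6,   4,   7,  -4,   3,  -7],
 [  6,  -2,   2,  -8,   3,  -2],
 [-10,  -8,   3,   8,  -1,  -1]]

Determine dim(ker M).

1

Row reduce to echelon form.
Swap R1 ↔ R2
R3 ← R3 − (3/4)·R1: [0, 13/4, 31/4, -13/4, 9/4, -4]
R4 ← R4 + (3/4)·R1: [0, -5/4, 5/4, -35/4, 15/4, -5]
R5 ← R5 − (5/4)·R1: [0, -37/4, 17/4, 37/4, -9/4, 4]
R3 ← R3 + (13/32)·R2: [0, 0, 313/32, -13/8, 33/32, -4]
R4 ← R4 − (5/32)·R2: [0, 0, 15/32, -75/8, 135/32, -5]
R5 ← R5 − (37/32)·R2: [0, 0, -49/32, 37/8, 39/32, 4]
R4 ← R4 − (15/313)·R3: [0, 0, 0, -2910/313, 1305/313, -1505/313]
R5 ← R5 + (49/313)·R3: [0, 0, 0, 1368/313, 432/313, 1056/313]
R5 ← R5 + (228/485)·R4: [0, 0, 0, 0, 324/97, 108/97]
5 nonzero rows, so rank(M) = 5.
M has 6 columns; by rank–nullity, nullity = 6 − 5 = 1.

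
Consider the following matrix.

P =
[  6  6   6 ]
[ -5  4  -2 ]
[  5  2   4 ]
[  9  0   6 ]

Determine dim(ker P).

Row reduce to echelon form.
R2 ← R2 + (5/6)·R1: [0, 9, 3]
R3 ← R3 − (5/6)·R1: [0, -3, -1]
R4 ← R4 − (3/2)·R1: [0, -9, -3]
R3 ← R3 + (1/3)·R2: [0, 0, 0]
R4 ← R4 + R2: [0, 0, 0]
2 nonzero rows, so rank(P) = 2.
P has 3 columns; by rank–nullity, nullity = 3 − 2 = 1.

1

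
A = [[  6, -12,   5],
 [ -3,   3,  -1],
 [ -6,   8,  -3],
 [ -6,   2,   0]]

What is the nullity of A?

Row reduce to echelon form.
R2 ← R2 + (1/2)·R1: [0, -3, 3/2]
R3 ← R3 + R1: [0, -4, 2]
R4 ← R4 + R1: [0, -10, 5]
R3 ← R3 − (4/3)·R2: [0, 0, 0]
R4 ← R4 − (10/3)·R2: [0, 0, 0]
2 nonzero rows, so rank(A) = 2.
A has 3 columns; by rank–nullity, nullity = 3 − 2 = 1.

1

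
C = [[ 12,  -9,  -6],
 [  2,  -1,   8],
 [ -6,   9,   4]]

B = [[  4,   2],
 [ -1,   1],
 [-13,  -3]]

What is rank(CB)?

2

First compute CB:
[[135,  33],
 [-95, -21],
 [-85, -15]]
Now row reduce the product.
R2 ← R2 + (19/27)·R1: [0, 20/9]
R3 ← R3 + (17/27)·R1: [0, 52/9]
R3 ← R3 − (13/5)·R2: [0, 0]
2 nonzero rows, so rank(CB) = 2.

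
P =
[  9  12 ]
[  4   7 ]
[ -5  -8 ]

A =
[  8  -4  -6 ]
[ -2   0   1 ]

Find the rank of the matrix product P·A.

First compute PA:
[[ 48, -36, -42],
 [ 18, -16, -17],
 [-24,  20,  22]]
Now row reduce the product.
R2 ← R2 − (3/8)·R1: [0, -5/2, -5/4]
R3 ← R3 + (1/2)·R1: [0, 2, 1]
R3 ← R3 + (4/5)·R2: [0, 0, 0]
2 nonzero rows, so rank(PA) = 2.

2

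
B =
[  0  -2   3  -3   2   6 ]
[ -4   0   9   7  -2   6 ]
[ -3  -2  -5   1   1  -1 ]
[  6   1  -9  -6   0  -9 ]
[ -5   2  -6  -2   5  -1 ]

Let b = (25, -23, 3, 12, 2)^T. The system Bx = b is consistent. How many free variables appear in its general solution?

Row reduce the augmented matrix [B | b].
Swap R1 ↔ R2
R3 ← R3 − (3/4)·R1: [0, -2, -47/4, -17/4, 5/2, -11/2, 81/4]
R4 ← R4 + (3/2)·R1: [0, 1, 9/2, 9/2, -3, 0, -45/2]
R5 ← R5 − (5/4)·R1: [0, 2, -69/4, -43/4, 15/2, -17/2, 123/4]
R3 ← R3 − R2: [0, 0, -59/4, -5/4, 1/2, -23/2, -19/4]
R4 ← R4 + (1/2)·R2: [0, 0, 6, 3, -2, 3, -10]
R5 ← R5 + R2: [0, 0, -57/4, -55/4, 19/2, -5/2, 223/4]
R4 ← R4 + (24/59)·R3: [0, 0, 0, 147/59, -106/59, -99/59, -704/59]
R5 ← R5 − (57/59)·R3: [0, 0, 0, -740/59, 532/59, 508/59, 3560/59]
R5 ← R5 + (740/147)·R4: [0, 0, 0, 0, -4/147, 8/49, 40/147]
The echelon form has 5 nonzero rows, and every pivot lies in the first 6 columns, so rank(B) = rank([B|b]) = 5.
The system is consistent.
Free variables = (unknowns) − (rank) = 6 − 5 = 1.

1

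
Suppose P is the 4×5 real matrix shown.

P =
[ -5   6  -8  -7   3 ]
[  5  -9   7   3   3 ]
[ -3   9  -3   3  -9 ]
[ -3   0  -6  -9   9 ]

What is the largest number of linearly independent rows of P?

2

Row reduce to echelon form.
R2 ← R2 + R1: [0, -3, -1, -4, 6]
R3 ← R3 − (3/5)·R1: [0, 27/5, 9/5, 36/5, -54/5]
R4 ← R4 − (3/5)·R1: [0, -18/5, -6/5, -24/5, 36/5]
R3 ← R3 + (9/5)·R2: [0, 0, 0, 0, 0]
R4 ← R4 − (6/5)·R2: [0, 0, 0, 0, 0]
Echelon form has 2 nonzero rows, so rank(P) = 2.
The rank gives the maximum number of linearly independent rows: 2.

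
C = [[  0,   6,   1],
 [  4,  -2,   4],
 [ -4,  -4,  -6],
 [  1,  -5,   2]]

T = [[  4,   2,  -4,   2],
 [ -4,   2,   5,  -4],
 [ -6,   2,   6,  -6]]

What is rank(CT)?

3

First compute CT:
[[-30,  14,  36, -30],
 [  0,  12,  -2,  -8],
 [ 36, -28, -40,  44],
 [ 12,  -4, -17,  10]]
Now row reduce the product.
R3 ← R3 + (6/5)·R1: [0, -56/5, 16/5, 8]
R4 ← R4 + (2/5)·R1: [0, 8/5, -13/5, -2]
R3 ← R3 + (14/15)·R2: [0, 0, 4/3, 8/15]
R4 ← R4 − (2/15)·R2: [0, 0, -7/3, -14/15]
R4 ← R4 + (7/4)·R3: [0, 0, 0, 0]
3 nonzero rows, so rank(CT) = 3.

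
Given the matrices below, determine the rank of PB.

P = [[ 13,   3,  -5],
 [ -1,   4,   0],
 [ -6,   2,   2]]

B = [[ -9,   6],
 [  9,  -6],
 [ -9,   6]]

1

First compute PB:
[[-45,  30],
 [ 45, -30],
 [ 54, -36]]
Now row reduce the product.
R2 ← R2 + R1: [0, 0]
R3 ← R3 + (6/5)·R1: [0, 0]
1 nonzero row, so rank(PB) = 1.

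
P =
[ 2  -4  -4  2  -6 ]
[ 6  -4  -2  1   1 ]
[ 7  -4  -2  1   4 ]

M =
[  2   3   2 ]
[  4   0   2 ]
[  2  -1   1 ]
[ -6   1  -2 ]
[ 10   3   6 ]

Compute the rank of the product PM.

First compute PM:
[[-92,  -6, -48],
 [ -4,  24,   6],
 [ 28,  36,  26]]
Now row reduce the product.
R2 ← R2 − (1/23)·R1: [0, 558/23, 186/23]
R3 ← R3 + (7/23)·R1: [0, 786/23, 262/23]
R3 ← R3 − (131/93)·R2: [0, 0, 0]
2 nonzero rows, so rank(PM) = 2.

2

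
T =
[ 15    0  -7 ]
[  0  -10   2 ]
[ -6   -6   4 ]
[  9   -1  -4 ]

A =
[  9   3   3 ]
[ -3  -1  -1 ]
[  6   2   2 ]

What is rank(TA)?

First compute TA:
[[ 93,  31,  31],
 [ 42,  14,  14],
 [-12,  -4,  -4],
 [ 60,  20,  20]]
Now row reduce the product.
R2 ← R2 − (14/31)·R1: [0, 0, 0]
R3 ← R3 + (4/31)·R1: [0, 0, 0]
R4 ← R4 − (20/31)·R1: [0, 0, 0]
1 nonzero row, so rank(TA) = 1.

1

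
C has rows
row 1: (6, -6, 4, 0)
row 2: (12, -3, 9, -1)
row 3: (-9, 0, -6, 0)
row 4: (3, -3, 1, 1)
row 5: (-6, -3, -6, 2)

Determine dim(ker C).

Row reduce to echelon form.
R2 ← R2 − (2)·R1: [0, 9, 1, -1]
R3 ← R3 + (3/2)·R1: [0, -9, 0, 0]
R4 ← R4 − (1/2)·R1: [0, 0, -1, 1]
R5 ← R5 + R1: [0, -9, -2, 2]
R3 ← R3 + R2: [0, 0, 1, -1]
R5 ← R5 + R2: [0, 0, -1, 1]
R4 ← R4 + R3: [0, 0, 0, 0]
R5 ← R5 + R3: [0, 0, 0, 0]
3 nonzero rows, so rank(C) = 3.
C has 4 columns; by rank–nullity, nullity = 4 − 3 = 1.

1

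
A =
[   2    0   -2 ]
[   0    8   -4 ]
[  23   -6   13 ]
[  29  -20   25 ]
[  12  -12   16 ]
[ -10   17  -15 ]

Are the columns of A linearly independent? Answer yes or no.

yes

Row reduce A to echelon form.
R3 ← R3 − (23/2)·R1: [0, -6, 36]
R4 ← R4 − (29/2)·R1: [0, -20, 54]
R5 ← R5 − (6)·R1: [0, -12, 28]
R6 ← R6 + (5)·R1: [0, 17, -25]
R3 ← R3 + (3/4)·R2: [0, 0, 33]
R4 ← R4 + (5/2)·R2: [0, 0, 44]
R5 ← R5 + (3/2)·R2: [0, 0, 22]
R6 ← R6 − (17/8)·R2: [0, 0, -33/2]
R4 ← R4 − (4/3)·R3: [0, 0, 0]
R5 ← R5 − (2/3)·R3: [0, 0, 0]
R6 ← R6 + (1/2)·R3: [0, 0, 0]
3 pivots among 3 columns.
Every column is a pivot column, so the columns are linearly independent.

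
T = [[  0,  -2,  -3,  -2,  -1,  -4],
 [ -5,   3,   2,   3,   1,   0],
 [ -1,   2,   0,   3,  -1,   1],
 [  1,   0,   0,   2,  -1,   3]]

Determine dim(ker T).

Row reduce to echelon form.
Swap R1 ↔ R2
R3 ← R3 − (1/5)·R1: [0, 7/5, -2/5, 12/5, -6/5, 1]
R4 ← R4 + (1/5)·R1: [0, 3/5, 2/5, 13/5, -4/5, 3]
R3 ← R3 + (7/10)·R2: [0, 0, -5/2, 1, -19/10, -9/5]
R4 ← R4 + (3/10)·R2: [0, 0, -1/2, 2, -11/10, 9/5]
R4 ← R4 − (1/5)·R3: [0, 0, 0, 9/5, -18/25, 54/25]
4 nonzero rows, so rank(T) = 4.
T has 6 columns; by rank–nullity, nullity = 6 − 4 = 2.

2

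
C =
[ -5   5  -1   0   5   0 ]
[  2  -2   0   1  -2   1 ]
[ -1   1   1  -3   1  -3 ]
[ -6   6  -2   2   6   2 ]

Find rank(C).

2

Row reduce to echelon form.
R2 ← R2 + (2/5)·R1: [0, 0, -2/5, 1, 0, 1]
R3 ← R3 − (1/5)·R1: [0, 0, 6/5, -3, 0, -3]
R4 ← R4 − (6/5)·R1: [0, 0, -4/5, 2, 0, 2]
R3 ← R3 + (3)·R2: [0, 0, 0, 0, 0, 0]
R4 ← R4 − (2)·R2: [0, 0, 0, 0, 0, 0]
Echelon form has 2 nonzero rows, so rank(C) = 2.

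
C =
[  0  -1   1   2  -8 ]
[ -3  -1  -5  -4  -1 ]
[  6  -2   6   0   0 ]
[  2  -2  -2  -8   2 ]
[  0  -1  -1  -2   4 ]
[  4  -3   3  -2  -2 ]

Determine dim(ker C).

1

Row reduce to echelon form.
Swap R1 ↔ R2
R3 ← R3 + (2)·R1: [0, -4, -4, -8, -2]
R4 ← R4 + (2/3)·R1: [0, -8/3, -16/3, -32/3, 4/3]
R6 ← R6 + (4/3)·R1: [0, -13/3, -11/3, -22/3, -10/3]
R3 ← R3 − (4)·R2: [0, 0, -8, -16, 30]
R4 ← R4 − (8/3)·R2: [0, 0, -8, -16, 68/3]
R5 ← R5 − R2: [0, 0, -2, -4, 12]
R6 ← R6 − (13/3)·R2: [0, 0, -8, -16, 94/3]
R4 ← R4 − R3: [0, 0, 0, 0, -22/3]
R5 ← R5 − (1/4)·R3: [0, 0, 0, 0, 9/2]
R6 ← R6 − R3: [0, 0, 0, 0, 4/3]
R5 ← R5 + (27/44)·R4: [0, 0, 0, 0, 0]
R6 ← R6 + (2/11)·R4: [0, 0, 0, 0, 0]
4 nonzero rows, so rank(C) = 4.
C has 5 columns; by rank–nullity, nullity = 5 − 4 = 1.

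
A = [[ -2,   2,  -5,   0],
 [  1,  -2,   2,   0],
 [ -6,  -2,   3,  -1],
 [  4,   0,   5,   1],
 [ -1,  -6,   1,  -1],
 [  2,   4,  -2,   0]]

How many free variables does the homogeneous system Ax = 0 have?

Row reduce to echelon form.
R2 ← R2 + (1/2)·R1: [0, -1, -1/2, 0]
R3 ← R3 − (3)·R1: [0, -8, 18, -1]
R4 ← R4 + (2)·R1: [0, 4, -5, 1]
R5 ← R5 − (1/2)·R1: [0, -7, 7/2, -1]
R6 ← R6 + R1: [0, 6, -7, 0]
R3 ← R3 − (8)·R2: [0, 0, 22, -1]
R4 ← R4 + (4)·R2: [0, 0, -7, 1]
R5 ← R5 − (7)·R2: [0, 0, 7, -1]
R6 ← R6 + (6)·R2: [0, 0, -10, 0]
R4 ← R4 + (7/22)·R3: [0, 0, 0, 15/22]
R5 ← R5 − (7/22)·R3: [0, 0, 0, -15/22]
R6 ← R6 + (5/11)·R3: [0, 0, 0, -5/11]
R5 ← R5 + R4: [0, 0, 0, 0]
R6 ← R6 + (2/3)·R4: [0, 0, 0, 0]
4 nonzero rows, so rank(A) = 4.
A has 4 columns; by rank–nullity, nullity = 4 − 4 = 0.

0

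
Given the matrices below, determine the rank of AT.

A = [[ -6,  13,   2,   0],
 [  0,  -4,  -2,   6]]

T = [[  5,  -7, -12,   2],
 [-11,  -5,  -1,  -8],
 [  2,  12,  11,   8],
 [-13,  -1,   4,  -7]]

2

First compute AT:
[[-169,   1,  81, -100],
 [-38, -10,   6, -26]]
Now row reduce the product.
R2 ← R2 − (38/169)·R1: [0, -1728/169, -2064/169, -594/169]
2 nonzero rows, so rank(AT) = 2.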